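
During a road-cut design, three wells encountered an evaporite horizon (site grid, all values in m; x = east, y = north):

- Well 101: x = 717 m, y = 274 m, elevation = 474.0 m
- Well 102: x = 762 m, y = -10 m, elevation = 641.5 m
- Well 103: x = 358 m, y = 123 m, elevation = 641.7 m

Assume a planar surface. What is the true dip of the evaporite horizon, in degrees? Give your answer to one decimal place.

33.2°

Two edge vectors: Well 101→Well 102 = (45, -284, 167.5), Well 101→Well 103 = (-359, -151, 167.7).
Normal n = (Well 101→Well 102) × (Well 101→Well 103) = (-22334.3, -67679, -108751).
So ∂z/∂x = −n_x/n_z = −0.20537 and ∂z/∂y = −n_y/n_z = −0.62233.
Gradient magnitude |∇z| = √(a² + b²) = √(0.04218 + 0.38729) = 0.65534.
True dip = arctan(0.65534) = 33.2°, dipping toward NNE (azimuth ≈ 018°).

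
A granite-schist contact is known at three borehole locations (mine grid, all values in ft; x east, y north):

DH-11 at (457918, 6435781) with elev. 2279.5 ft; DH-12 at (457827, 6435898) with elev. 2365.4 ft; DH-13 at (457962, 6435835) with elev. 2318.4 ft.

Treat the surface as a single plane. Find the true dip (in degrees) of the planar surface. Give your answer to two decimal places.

Two edge vectors: DH-11→DH-12 = (-91, 117, 85.9), DH-11→DH-13 = (44, 54, 38.9).
Normal n = (DH-11→DH-12) × (DH-11→DH-13) = (-87.3, 7319.5, -10062).
So ∂z/∂x = −n_x/n_z = −0.00868 and ∂z/∂y = −n_y/n_z = 0.72744.
Gradient magnitude |∇z| = √(a² + b²) = √(0.00008 + 0.52917) = 0.72749.
True dip = arctan(0.72749) = 36.04°, dipping toward S (azimuth ≈ 179°).

36.04°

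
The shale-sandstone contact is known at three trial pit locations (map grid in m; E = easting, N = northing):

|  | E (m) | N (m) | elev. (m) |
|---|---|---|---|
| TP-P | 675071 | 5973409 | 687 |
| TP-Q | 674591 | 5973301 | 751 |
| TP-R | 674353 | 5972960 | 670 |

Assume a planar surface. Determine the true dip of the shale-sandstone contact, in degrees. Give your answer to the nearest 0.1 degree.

24.2°

Two edge vectors: TP-P→TP-Q = (-480, -108, 64), TP-P→TP-R = (-718, -449, -17).
Normal n = (TP-P→TP-Q) × (TP-P→TP-R) = (30572, -54112, 137976).
So ∂z/∂E = −n_x/n_z = −0.22157 and ∂z/∂N = −n_y/n_z = 0.39218.
Gradient magnitude |∇z| = √(a² + b²) = √(0.04910 + 0.15381) = 0.45045.
True dip = arctan(0.45045) = 24.2°, dipping toward SSE (azimuth ≈ 151°).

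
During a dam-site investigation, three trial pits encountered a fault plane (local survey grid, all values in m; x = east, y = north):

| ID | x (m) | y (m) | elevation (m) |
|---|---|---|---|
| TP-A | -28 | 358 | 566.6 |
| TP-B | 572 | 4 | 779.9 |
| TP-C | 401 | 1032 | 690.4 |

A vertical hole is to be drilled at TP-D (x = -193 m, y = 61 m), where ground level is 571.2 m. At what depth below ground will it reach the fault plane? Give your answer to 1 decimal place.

51.0 m

Let the plane be z = a·x + b·y + c.
TP-B−TP-A: 600a − 354b = 213.3;  TP-C−TP-A: 429a + 674b = 123.8.
Solving gives a = 0.337230, b = −0.030967.
Then c = 566.6 − a·-28 − b·358 = 587.13.
At (-193, 61): z_contact = −65.09 − 1.89 + 587.13 = 520.15 m.
Depth below ground = 571.2 − 520.15 = 51.0 m.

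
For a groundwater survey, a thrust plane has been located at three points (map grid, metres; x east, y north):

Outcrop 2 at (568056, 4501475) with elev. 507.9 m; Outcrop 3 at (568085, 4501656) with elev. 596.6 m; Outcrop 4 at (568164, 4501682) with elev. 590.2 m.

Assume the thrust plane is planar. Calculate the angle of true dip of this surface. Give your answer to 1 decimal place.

30.5°

Two edge vectors: Outcrop 2→Outcrop 3 = (29, 181, 88.7), Outcrop 2→Outcrop 4 = (108, 207, 82.3).
Normal n = (Outcrop 2→Outcrop 3) × (Outcrop 2→Outcrop 4) = (-3464.6, 7192.9, -13545).
So ∂z/∂x = −n_x/n_z = −0.25578 and ∂z/∂y = −n_y/n_z = 0.53104.
Gradient magnitude |∇z| = √(a² + b²) = √(0.06543 + 0.28200) = 0.58943.
True dip = arctan(0.58943) = 30.5°, dipping toward SSE (azimuth ≈ 154°).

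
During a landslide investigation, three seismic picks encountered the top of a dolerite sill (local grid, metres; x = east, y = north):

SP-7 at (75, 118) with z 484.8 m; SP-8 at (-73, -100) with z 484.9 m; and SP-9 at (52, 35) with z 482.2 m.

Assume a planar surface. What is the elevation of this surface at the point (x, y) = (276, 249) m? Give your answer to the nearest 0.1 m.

Two edge vectors: SP-7→SP-8 = (-148, -218, 0.1), SP-7→SP-9 = (-23, -83, -2.6).
Normal n = (SP-7→SP-8) × (SP-7→SP-9) = (575.1, -387.1, 7270).
So ∂z/∂x = −n_x/n_z = −0.07911 and ∂z/∂y = −n_y/n_z = 0.05325.
Intercept c from SP-7: 484.8 + 5.93 − 6.28 = 484.45.
At (276, 249): z = −21.8 + 13.3 + 484.45 = 475.9 m.

475.9 m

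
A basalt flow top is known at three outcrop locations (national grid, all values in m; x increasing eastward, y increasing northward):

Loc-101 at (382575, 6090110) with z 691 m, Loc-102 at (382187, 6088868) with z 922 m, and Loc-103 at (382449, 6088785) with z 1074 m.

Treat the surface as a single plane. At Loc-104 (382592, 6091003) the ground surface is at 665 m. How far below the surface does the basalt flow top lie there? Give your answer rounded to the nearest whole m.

Two edge vectors: Loc-101→Loc-102 = (-388, -1242, 231), Loc-101→Loc-103 = (-126, -1325, 383).
Normal n = (Loc-101→Loc-102) × (Loc-101→Loc-103) = (-169611, 119498, 357608).
So ∂z/∂x = −n_x/n_z = 0.47429308 and ∂z/∂y = −n_y/n_z = −0.33415919.
Intercept c from Loc-101: 691 − 181452.68 + 2035066.23 = 1854304.56.
At (382592, 6091003): z_contact = 181460.7 − 2035364.6 + 1854304.56 = 400.7 m.
Depth below ground = 665 − 400.7 = 264 m.

264 m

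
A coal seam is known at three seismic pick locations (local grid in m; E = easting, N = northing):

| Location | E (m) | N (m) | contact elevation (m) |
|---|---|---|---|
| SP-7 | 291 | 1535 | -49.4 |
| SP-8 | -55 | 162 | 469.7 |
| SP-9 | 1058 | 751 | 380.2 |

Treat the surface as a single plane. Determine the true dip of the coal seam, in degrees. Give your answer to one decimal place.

Two edge vectors: SP-7→SP-8 = (-346, -1373, 519.1), SP-7→SP-9 = (767, -784, 429.6).
Normal n = (SP-7→SP-8) × (SP-7→SP-9) = (-182866.4, 546791.3, 1324355).
So ∂z/∂E = −n_x/n_z = 0.13808 and ∂z/∂N = −n_y/n_z = −0.41287.
Gradient magnitude |∇z| = √(a² + b²) = √(0.01907 + 0.17046) = 0.43535.
True dip = arctan(0.43535) = 23.5°, dipping toward NNW (azimuth ≈ 342°).

23.5°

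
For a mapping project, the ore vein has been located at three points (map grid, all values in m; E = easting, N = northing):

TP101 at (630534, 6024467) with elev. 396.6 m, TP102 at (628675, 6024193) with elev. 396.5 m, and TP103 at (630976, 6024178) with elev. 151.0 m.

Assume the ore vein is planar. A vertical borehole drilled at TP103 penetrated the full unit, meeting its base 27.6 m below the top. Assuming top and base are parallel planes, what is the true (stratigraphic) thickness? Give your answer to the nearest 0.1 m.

Two edge vectors: TP101→TP102 = (-1859, -274, -0.1), TP101→TP103 = (442, -289, -245.6).
Normal n = (TP101→TP102) × (TP101→TP103) = (67265.5, -456614.6, 658359).
So ∂z/∂E = −n_x/n_z = −0.10217 and ∂z/∂N = −n_y/n_z = 0.69356.
|∇z| = √(a²+b²) = 0.70105, so dip δ = arctan(0.70105) = 35.03°.
True thickness = vertical thickness × cos δ = 27.6 × cos 35.03° = 22.6 m.

22.6 m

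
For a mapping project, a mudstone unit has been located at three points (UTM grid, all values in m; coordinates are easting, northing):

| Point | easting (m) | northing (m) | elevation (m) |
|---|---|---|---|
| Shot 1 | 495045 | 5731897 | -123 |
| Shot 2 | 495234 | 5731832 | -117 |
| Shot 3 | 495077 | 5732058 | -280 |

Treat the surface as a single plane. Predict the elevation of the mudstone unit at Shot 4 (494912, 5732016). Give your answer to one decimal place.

-194.5 m

Let the plane be z = a·easting + b·northing + c.
Shot 2−Shot 1: 189a − 65b = 6;  Shot 3−Shot 1: 32a + 161b = −157.
Solving gives a = −0.284198222, b = −0.918668676.
Then c = -123 − a·495045 − b·5731897 = 5406282.14.
At (494912, 5732016): z = −140653.1 − 5265823.6 + 5406282.14 = -194.5 m.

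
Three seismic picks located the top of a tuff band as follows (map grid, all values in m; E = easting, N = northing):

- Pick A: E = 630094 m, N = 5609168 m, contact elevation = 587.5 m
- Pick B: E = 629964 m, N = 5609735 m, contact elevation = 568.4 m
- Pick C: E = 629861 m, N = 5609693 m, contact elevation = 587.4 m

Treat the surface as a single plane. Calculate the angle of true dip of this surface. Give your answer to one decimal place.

9.7°

Two edge vectors: Pick A→Pick B = (-130, 567, -19.1), Pick A→Pick C = (-233, 525, -0.1).
Normal n = (Pick A→Pick B) × (Pick A→Pick C) = (9970.8, 4437.3, 63861).
So ∂z/∂E = −n_x/n_z = −0.15613 and ∂z/∂N = −n_y/n_z = −0.06948.
Gradient magnitude |∇z| = √(a² + b²) = √(0.02438 + 0.00483) = 0.17090.
True dip = arctan(0.17090) = 9.7°, dipping toward ENE (azimuth ≈ 066°).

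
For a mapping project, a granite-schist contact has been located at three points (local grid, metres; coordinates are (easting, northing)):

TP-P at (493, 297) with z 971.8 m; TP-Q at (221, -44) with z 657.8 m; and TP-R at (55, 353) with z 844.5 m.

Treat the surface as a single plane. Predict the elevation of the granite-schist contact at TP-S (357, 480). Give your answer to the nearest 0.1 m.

Two edge vectors: TP-P→TP-Q = (-272, -341, -314), TP-P→TP-R = (-438, 56, -127.3).
Normal n = (TP-P→TP-Q) × (TP-P→TP-R) = (60993.3, 102906.4, -164590).
So ∂z/∂E = −n_x/n_z = 0.37058 and ∂z/∂N = −n_y/n_z = 0.62523.
Intercept c from TP-P: 971.8 − 182.69 − 185.69 = 603.41.
At (357, 480): z = 132.3 + 300.1 + 603.41 = 1035.8 m.

1035.8 m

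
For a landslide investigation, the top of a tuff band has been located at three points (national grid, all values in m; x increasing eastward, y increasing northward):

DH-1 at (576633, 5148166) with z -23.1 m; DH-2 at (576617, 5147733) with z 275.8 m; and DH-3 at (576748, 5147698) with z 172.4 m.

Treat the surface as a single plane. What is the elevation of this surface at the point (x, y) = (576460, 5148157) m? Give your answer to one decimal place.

149.6 m

Two edge vectors: DH-1→DH-2 = (-16, -433, 298.9), DH-1→DH-3 = (115, -468, 195.5).
Normal n = (DH-1→DH-2) × (DH-1→DH-3) = (55233.7, 37501.5, 57283).
So ∂z/∂x = −n_x/n_z = −0.964224988 and ∂z/∂y = −n_y/n_z = −0.654670670.
Intercept c from DH-1: -23.1 + 556003.95 + 3370353.29 = 3926334.13.
At (576460, 5148157): z = −555837.1 − 3370347.4 + 3926334.13 = 149.6 m.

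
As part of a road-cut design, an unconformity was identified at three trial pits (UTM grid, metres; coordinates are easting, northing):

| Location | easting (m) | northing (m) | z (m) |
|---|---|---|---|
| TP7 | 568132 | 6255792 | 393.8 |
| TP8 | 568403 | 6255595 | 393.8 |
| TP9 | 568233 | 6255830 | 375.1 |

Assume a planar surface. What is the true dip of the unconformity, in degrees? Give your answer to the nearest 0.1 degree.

Two edge vectors: TP7→TP8 = (271, -197, 0), TP7→TP9 = (101, 38, -18.7).
Normal n = (TP7→TP8) × (TP7→TP9) = (3683.9, 5067.7, 30195).
So ∂z/∂easting = −n_x/n_z = −0.12200 and ∂z/∂northing = −n_y/n_z = −0.16783.
Gradient magnitude |∇z| = √(a² + b²) = √(0.01488 + 0.02817) = 0.20749.
True dip = arctan(0.20749) = 11.7°, dipping toward NE (azimuth ≈ 036°).

11.7°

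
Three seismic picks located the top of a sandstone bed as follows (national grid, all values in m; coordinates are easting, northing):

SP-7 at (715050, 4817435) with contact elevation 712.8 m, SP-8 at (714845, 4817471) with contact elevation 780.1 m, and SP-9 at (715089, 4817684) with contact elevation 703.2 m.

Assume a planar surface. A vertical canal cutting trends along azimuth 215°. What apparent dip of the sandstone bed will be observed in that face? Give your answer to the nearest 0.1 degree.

10.0°

Let the plane be z = a·easting + b·northing + c.
SP-8−SP-7: −205a + 36b = 67.3;  SP-9−SP-7: 39a + 249b = −9.6.
Solving gives a = −0.32609, b = 0.01252.
Unit vector along 215° is (sin 215°, cos 215°) = (-0.5736, -0.8192).
Slope in that direction = a·(-0.5736) + b·(-0.8192) = 0.17678.
Apparent dip = arctan|0.17678| = 10.0° (true dip is 18.1°, so apparent ≤ true as expected).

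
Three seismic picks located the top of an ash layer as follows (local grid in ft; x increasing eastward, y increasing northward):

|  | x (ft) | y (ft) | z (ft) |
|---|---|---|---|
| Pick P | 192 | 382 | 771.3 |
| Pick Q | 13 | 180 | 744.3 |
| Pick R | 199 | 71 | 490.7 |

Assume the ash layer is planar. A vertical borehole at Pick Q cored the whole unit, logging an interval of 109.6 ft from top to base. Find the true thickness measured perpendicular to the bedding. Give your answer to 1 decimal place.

Let the plane be z = a·x + b·y + c.
Pick Q−Pick P: −179a − 202b = −27;  Pick R−Pick P: 7a − 311b = −280.6.
Solving gives a = −0.84586, b = 0.88321.
|∇z| = √(a²+b²) = 1.22292, so dip δ = arctan(1.22292) = 50.73°.
True thickness = vertical thickness × cos δ = 109.6 × cos 50.73° = 69.4 ft.

69.4 ft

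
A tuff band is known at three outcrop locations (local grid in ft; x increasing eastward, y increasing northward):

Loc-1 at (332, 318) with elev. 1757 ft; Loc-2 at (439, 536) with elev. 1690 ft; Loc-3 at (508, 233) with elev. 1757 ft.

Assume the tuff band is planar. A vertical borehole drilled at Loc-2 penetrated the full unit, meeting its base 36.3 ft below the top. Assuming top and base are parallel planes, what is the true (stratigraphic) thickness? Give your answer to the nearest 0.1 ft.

Let the plane be z = a·x + b·y + c.
Loc-2−Loc-1: 107a + 218b = −67;  Loc-3−Loc-1: 176a − 85b = 0.
Solving gives a = −0.11999, b = −0.24845.
|∇z| = √(a²+b²) = 0.27590, so dip δ = arctan(0.27590) = 15.42°.
True thickness = vertical thickness × cos δ = 36.3 × cos 15.42° = 35.0 ft.

35.0 ft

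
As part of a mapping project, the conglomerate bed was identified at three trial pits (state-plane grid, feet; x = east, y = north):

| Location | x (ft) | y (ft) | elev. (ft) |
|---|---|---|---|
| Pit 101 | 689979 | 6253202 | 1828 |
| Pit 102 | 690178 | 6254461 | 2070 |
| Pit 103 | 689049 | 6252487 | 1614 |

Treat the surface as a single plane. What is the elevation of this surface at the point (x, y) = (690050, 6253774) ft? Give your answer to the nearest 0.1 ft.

1936.1 ft

Let the plane be z = a·x + b·y + c.
Pit 102−Pit 101: 199a + 1259b = 242;  Pit 103−Pit 101: −930a − 715b = −214.
Solving gives a = 0.093717097, b = 0.177402937.
Then c = 1828 − a·689979 − b·6253202 = −1172171.23.
At (690050, 6253774): z = 64669.5 + 1109437.9 − 1172171.23 = 1936.1 ft.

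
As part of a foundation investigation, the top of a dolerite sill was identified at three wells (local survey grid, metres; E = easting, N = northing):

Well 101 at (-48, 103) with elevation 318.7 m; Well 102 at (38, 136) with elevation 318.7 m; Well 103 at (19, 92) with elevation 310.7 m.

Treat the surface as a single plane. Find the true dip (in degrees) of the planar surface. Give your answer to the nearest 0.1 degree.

13.1°

Let the plane be z = a·E + b·N + c.
Well 102−Well 101: 86a + 33b = 0;  Well 103−Well 101: 67a − 11b = −8.
Solving gives a = −0.08362, b = 0.21793.
Gradient magnitude |∇z| = √(a² + b²) = √(0.00699 + 0.04749) = 0.23342.
True dip = arctan(0.23342) = 13.1°, dipping toward SSE (azimuth ≈ 159°).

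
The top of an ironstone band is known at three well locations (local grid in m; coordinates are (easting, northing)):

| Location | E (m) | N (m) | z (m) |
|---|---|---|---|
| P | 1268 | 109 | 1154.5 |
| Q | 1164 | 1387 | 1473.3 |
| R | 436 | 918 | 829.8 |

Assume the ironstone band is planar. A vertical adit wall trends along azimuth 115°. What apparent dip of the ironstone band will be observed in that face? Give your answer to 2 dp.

26.28°

Let the plane be z = a·E + b·N + c.
Q−P: −104a + 1278b = 318.8;  R−P: −832a + 809b = −324.7.
Solving gives a = 0.68720, b = 0.30537.
Unit vector along 115° is (sin 115°, cos 115°) = (0.9063, -0.4226).
Slope in that direction = a·(0.9063) + b·(-0.4226) = 0.49376.
Apparent dip = arctan|0.49376| = 26.28° (true dip is 36.9°, so apparent ≤ true as expected).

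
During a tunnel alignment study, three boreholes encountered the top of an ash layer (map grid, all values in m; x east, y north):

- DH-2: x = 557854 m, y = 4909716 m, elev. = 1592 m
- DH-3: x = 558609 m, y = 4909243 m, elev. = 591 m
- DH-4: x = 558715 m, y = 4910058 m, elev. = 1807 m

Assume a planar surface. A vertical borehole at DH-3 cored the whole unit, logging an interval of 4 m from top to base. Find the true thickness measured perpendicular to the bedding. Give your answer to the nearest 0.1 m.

2.1 m

Two edge vectors: DH-2→DH-3 = (755, -473, -1001), DH-2→DH-4 = (861, 342, 215).
Normal n = (DH-2→DH-3) × (DH-2→DH-4) = (240647, -1024186, 665463).
So ∂z/∂x = −n_x/n_z = −0.36162 and ∂z/∂y = −n_y/n_z = 1.53906.
|∇z| = √(a²+b²) = 1.58097, so dip δ = arctan(1.58097) = 57.69°.
True thickness = vertical thickness × cos δ = 4 × cos 57.69° = 2.1 m.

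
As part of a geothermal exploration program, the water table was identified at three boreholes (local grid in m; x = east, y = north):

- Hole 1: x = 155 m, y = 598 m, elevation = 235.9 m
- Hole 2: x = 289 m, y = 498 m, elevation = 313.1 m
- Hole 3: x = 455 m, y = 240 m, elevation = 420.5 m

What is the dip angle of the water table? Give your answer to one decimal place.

27.4°

Let the plane be z = a·x + b·y + c.
Hole 2−Hole 1: 134a − 100b = 77.2;  Hole 3−Hole 1: 300a − 358b = 184.6.
Solving gives a = 0.51066, b = −0.08771.
Gradient magnitude |∇z| = √(a² + b²) = √(0.26077 + 0.00769) = 0.51814.
True dip = arctan(0.51814) = 27.4°, dipping toward W (azimuth ≈ 280°).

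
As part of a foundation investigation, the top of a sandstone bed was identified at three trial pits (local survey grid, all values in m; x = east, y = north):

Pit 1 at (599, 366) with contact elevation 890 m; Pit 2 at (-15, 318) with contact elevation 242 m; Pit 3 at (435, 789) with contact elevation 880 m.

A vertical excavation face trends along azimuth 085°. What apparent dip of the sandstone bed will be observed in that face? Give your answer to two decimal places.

Let the plane be z = a·x + b·y + c.
Pit 2−Pit 1: −614a − 48b = −648;  Pit 3−Pit 1: −164a + 423b = −10.
Solving gives a = 1.02612, b = 0.37419.
Unit vector along 085° is (sin 85°, cos 85°) = (0.9962, 0.0872).
Slope in that direction = a·(0.9962) + b·(0.0872) = 1.05483.
Apparent dip = arctan|1.05483| = 46.53° (true dip is 47.5°, so apparent ≤ true as expected).

46.53°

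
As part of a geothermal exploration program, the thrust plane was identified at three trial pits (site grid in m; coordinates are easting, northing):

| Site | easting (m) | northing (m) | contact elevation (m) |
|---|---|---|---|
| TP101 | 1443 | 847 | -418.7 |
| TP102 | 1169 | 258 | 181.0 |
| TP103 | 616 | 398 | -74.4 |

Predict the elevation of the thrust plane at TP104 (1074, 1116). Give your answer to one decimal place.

Let the plane be z = a·easting + b·northing + c.
TP102−TP101: −274a − 589b = 599.7;  TP103−TP101: −827a − 449b = 344.3.
Solving gives a = 0.182578, b = −1.103101.
Then c = -418.7 − a·1443 − b·847 = 252.17.
At (1074, 1116): z = 196.1 − 1231.1 + 252.17 = -782.8 m.

-782.8 m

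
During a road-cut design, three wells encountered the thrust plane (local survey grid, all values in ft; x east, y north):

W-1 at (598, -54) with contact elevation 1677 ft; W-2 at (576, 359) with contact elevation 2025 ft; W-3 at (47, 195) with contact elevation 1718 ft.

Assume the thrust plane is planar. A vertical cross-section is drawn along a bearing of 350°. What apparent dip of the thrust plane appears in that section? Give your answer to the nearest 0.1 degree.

Two edge vectors: W-1→W-2 = (-22, 413, 348), W-1→W-3 = (-551, 249, 41).
Normal n = (W-1→W-2) × (W-1→W-3) = (-69719, -190846, 222085).
So ∂z/∂x = −n_x/n_z = 0.31393 and ∂z/∂y = −n_y/n_z = 0.85934.
Unit vector along 350° is (sin 350°, cos 350°) = (-0.1736, 0.9848).
Slope in that direction = a·(-0.1736) + b·(0.9848) = 0.79177.
Apparent dip = arctan|0.79177| = 38.4° (true dip is 42.5°, so apparent ≤ true as expected).

38.4°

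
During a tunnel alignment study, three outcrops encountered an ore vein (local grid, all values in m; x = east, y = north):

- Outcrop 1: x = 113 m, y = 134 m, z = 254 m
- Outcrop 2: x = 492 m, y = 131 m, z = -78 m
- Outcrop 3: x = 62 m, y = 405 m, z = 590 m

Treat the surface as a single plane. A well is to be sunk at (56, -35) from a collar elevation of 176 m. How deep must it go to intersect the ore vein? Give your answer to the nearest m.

Two edge vectors: Outcrop 1→Outcrop 2 = (379, -3, -332), Outcrop 1→Outcrop 3 = (-51, 271, 336).
Normal n = (Outcrop 1→Outcrop 2) × (Outcrop 1→Outcrop 3) = (88964, -110412, 102556).
So ∂z/∂x = −n_x/n_z = −0.86747 and ∂z/∂y = −n_y/n_z = 1.07660.
Intercept c from Outcrop 1: 254 + 98.02 − 144.26 = 207.76.
At (56, -35): z_contact = −48.6 − 37.7 + 207.76 = 121.5 m.
Depth below ground = 176 − 121.5 = 55 m.

55 m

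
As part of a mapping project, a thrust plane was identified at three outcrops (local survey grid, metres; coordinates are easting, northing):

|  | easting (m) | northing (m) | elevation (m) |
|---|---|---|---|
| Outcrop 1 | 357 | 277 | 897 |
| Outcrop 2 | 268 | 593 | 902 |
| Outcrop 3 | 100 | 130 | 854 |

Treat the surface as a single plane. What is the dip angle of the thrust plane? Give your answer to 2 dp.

8.35°

Two edge vectors: Outcrop 1→Outcrop 2 = (-89, 316, 5), Outcrop 1→Outcrop 3 = (-257, -147, -43).
Normal n = (Outcrop 1→Outcrop 2) × (Outcrop 1→Outcrop 3) = (-12853, -5112, 94295).
So ∂z/∂easting = −n_x/n_z = 0.13631 and ∂z/∂northing = −n_y/n_z = 0.05421.
Gradient magnitude |∇z| = √(a² + b²) = √(0.01858 + 0.00294) = 0.14669.
True dip = arctan(0.14669) = 8.35°, dipping toward WSW (azimuth ≈ 248°).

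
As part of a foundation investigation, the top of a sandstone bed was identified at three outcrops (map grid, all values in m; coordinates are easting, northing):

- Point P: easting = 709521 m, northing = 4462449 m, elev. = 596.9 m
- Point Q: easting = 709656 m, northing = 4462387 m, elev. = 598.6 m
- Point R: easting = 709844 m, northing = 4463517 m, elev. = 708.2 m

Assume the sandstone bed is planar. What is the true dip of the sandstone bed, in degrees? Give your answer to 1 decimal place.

5.9°

Two edge vectors: Point P→Point Q = (135, -62, 1.7), Point P→Point R = (323, 1068, 111.3).
Normal n = (Point P→Point Q) × (Point P→Point R) = (-8716.2, -14476.4, 164206).
So ∂z/∂easting = −n_x/n_z = 0.05308 and ∂z/∂northing = −n_y/n_z = 0.08816.
Gradient magnitude |∇z| = √(a² + b²) = √(0.00282 + 0.00777) = 0.10291.
True dip = arctan(0.10291) = 5.9°, dipping toward SSW (azimuth ≈ 211°).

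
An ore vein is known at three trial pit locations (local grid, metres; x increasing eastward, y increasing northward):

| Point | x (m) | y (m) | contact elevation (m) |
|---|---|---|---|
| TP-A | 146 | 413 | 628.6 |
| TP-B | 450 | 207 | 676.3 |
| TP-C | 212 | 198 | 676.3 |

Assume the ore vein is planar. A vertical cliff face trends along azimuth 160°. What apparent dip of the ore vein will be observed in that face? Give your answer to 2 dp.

11.80°

Two edge vectors: TP-A→TP-B = (304, -206, 47.7), TP-A→TP-C = (66, -215, 47.7).
Normal n = (TP-A→TP-B) × (TP-A→TP-C) = (429.3, -11352.6, -51764).
So ∂z/∂x = −n_x/n_z = 0.00829 and ∂z/∂y = −n_y/n_z = −0.21931.
Unit vector along 160° is (sin 160°, cos 160°) = (0.3420, -0.9397).
Slope in that direction = a·(0.3420) + b·(-0.9397) = 0.20892.
Apparent dip = arctan|0.20892| = 11.80° (true dip is 12.4°, so apparent ≤ true as expected).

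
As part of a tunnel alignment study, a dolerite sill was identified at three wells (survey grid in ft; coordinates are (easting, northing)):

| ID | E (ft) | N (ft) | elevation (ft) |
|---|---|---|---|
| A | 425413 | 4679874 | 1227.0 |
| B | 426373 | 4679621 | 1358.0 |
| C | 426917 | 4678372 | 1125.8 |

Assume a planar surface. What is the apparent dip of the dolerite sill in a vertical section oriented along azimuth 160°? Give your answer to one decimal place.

Two edge vectors: A→B = (960, -253, 131), A→C = (1504, -1502, -101.2).
Normal n = (A→B) × (A→C) = (222365.6, 294176, -1061408).
So ∂z/∂E = −n_x/n_z = 0.20950 and ∂z/∂N = −n_y/n_z = 0.27716.
Unit vector along 160° is (sin 160°, cos 160°) = (0.3420, -0.9397).
Slope in that direction = a·(0.3420) + b·(-0.9397) = −0.18879.
Apparent dip = arctan|0.18879| = 10.7° (true dip is 19.2°, so apparent ≤ true as expected).

10.7°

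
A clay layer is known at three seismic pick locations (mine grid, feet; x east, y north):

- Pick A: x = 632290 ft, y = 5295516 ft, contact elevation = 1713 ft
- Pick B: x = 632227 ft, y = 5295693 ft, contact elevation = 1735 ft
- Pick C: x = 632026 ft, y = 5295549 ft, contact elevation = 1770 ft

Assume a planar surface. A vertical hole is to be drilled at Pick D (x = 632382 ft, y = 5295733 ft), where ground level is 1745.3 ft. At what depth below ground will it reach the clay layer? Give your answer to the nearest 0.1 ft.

40.8 ft

Two edge vectors: Pick A→Pick B = (-63, 177, 22), Pick A→Pick C = (-264, 33, 57).
Normal n = (Pick A→Pick B) × (Pick A→Pick C) = (9363, -2217, 44649).
So ∂z/∂x = −n_x/n_z = −0.209702345 and ∂z/∂y = −n_y/n_z = 0.049653968.
Intercept c from Pick A: 1713 + 132592.70 − 262943.38 = −128637.68.
At (632382, 5295733): z_contact = −132611.99 + 262954.15 − 128637.68 = 1704.48 ft.
Depth below ground = 1745.3 − 1704.48 = 40.8 ft.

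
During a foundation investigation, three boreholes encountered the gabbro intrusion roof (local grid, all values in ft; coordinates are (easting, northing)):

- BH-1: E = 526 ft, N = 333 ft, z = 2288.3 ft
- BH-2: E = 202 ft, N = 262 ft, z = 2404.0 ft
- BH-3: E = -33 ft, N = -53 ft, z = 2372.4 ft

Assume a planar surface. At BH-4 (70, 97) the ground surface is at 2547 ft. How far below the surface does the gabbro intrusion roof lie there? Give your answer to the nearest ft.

156 ft

Two edge vectors: BH-1→BH-2 = (-324, -71, 115.7), BH-1→BH-3 = (-559, -386, 84.1).
Normal n = (BH-1→BH-2) × (BH-1→BH-3) = (38689.1, -37427.9, 85375).
So ∂z/∂E = −n_x/n_z = −0.45317 and ∂z/∂N = −n_y/n_z = 0.43839.
Intercept c from BH-1: 2288.3 + 238.37 − 145.99 = 2380.68.
At (70, 97): z_contact = −31.7 + 42.5 + 2380.68 = 2391.5 ft.
Depth below ground = 2547 − 2391.5 = 156 ft.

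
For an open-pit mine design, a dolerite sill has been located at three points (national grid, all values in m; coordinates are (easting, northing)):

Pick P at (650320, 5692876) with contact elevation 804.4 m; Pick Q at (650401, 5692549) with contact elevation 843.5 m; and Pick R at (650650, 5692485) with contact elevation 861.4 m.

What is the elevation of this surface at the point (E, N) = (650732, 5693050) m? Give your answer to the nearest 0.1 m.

803.6 m

Two edge vectors: Pick P→Pick Q = (81, -327, 39.1), Pick P→Pick R = (330, -391, 57).
Normal n = (Pick P→Pick Q) × (Pick P→Pick R) = (-3350.9, 8286, 76239).
So ∂z/∂E = −n_x/n_z = 0.043952570 and ∂z/∂N = −n_y/n_z = −0.108684532.
Intercept c from Pick P: 804.4 − 28583.24 + 618727.56 = 590948.73.
At (650732, 5693050): z = 28601.3 − 618746.5 + 590948.73 = 803.6 m.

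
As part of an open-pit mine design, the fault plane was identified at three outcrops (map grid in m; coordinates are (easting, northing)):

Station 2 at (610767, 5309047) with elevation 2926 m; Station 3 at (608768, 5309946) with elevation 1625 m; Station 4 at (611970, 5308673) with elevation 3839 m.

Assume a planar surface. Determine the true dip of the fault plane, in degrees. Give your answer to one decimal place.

51.7°

Two edge vectors: Station 2→Station 3 = (-1999, 899, -1301), Station 2→Station 4 = (1203, -374, 913).
Normal n = (Station 2→Station 3) × (Station 2→Station 4) = (334213, 259984, -333871).
So ∂z/∂E = −n_x/n_z = 1.00102 and ∂z/∂N = −n_y/n_z = 0.77870.
Gradient magnitude |∇z| = √(a² + b²) = √(1.00205 + 0.60637) = 1.26823.
True dip = arctan(1.26823) = 51.7°, dipping toward SW (azimuth ≈ 232°).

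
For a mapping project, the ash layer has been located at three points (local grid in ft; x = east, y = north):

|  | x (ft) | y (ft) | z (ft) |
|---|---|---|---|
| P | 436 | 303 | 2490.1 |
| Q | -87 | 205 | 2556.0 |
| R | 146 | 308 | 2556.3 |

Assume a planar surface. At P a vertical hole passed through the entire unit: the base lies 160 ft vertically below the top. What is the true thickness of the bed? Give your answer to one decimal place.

Let the plane be z = a·x + b·y + c.
Q−P: −523a − 98b = 65.9;  R−P: −290a + 5b = 66.2.
Solving gives a = −0.21966, b = 0.49981.
|∇z| = √(a²+b²) = 0.54595, so dip δ = arctan(0.54595) = 28.63°.
True thickness = vertical thickness × cos δ = 160 × cos 28.63° = 140.4 ft.

140.4 ft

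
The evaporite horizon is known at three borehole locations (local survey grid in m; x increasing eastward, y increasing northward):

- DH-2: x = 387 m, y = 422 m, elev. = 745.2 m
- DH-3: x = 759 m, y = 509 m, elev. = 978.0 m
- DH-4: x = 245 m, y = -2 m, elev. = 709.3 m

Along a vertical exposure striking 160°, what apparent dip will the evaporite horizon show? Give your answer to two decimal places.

Let the plane be z = a·x + b·y + c.
DH-3−DH-2: 372a + 87b = 232.8;  DH-4−DH-2: −142a − 424b = −35.9.
Solving gives a = 0.65750, b = −0.13553.
Unit vector along 160° is (sin 160°, cos 160°) = (0.3420, -0.9397).
Slope in that direction = a·(0.3420) + b·(-0.9397) = 0.35224.
Apparent dip = arctan|0.35224| = 19.40° (true dip is 33.9°, so apparent ≤ true as expected).

19.40°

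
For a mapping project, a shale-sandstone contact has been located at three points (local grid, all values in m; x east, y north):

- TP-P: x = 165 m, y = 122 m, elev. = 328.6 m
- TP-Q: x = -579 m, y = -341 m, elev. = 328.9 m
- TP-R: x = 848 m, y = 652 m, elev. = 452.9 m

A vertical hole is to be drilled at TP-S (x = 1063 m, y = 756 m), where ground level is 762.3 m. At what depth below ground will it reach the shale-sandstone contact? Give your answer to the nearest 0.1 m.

Let the plane be z = a·x + b·y + c.
TP-Q−TP-P: −744a − 463b = 0.3;  TP-R−TP-P: 683a + 530b = 124.3.
Solving gives a = −0.739008, b = 1.186873.
Then c = 328.6 − a·165 − b·122 = 305.74.
At (1063, 756): z_contact = −785.57 + 897.28 + 305.74 = 417.45 m.
Depth below ground = 762.3 − 417.45 = 344.9 m.

344.9 m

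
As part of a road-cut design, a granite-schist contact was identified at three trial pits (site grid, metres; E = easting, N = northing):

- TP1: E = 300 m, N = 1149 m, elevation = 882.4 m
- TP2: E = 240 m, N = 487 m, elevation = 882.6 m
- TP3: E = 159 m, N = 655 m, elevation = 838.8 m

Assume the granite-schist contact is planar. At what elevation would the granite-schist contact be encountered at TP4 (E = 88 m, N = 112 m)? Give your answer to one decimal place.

Let the plane be z = a·E + b·N + c.
TP2−TP1: −60a − 662b = 0.2;  TP3−TP1: −141a − 494b = −43.6.
Solving gives a = 0.454648, b = −0.041509.
Then c = 882.4 − a·300 − b·1149 = 793.70.
At (88, 112): z = 40.0 − 4.6 + 793.70 = 829.1 m.

829.1 m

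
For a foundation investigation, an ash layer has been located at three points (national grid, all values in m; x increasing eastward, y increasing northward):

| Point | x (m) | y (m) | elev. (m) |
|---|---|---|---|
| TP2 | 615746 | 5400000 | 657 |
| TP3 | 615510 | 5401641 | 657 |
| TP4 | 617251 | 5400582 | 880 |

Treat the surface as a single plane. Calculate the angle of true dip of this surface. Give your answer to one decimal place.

8.1°

Let the plane be z = a·x + b·y + c.
TP3−TP2: −236a + 1641b = 0;  TP4−TP2: 1505a + 582b = 223.
Solving gives a = 0.14037, b = 0.02019.
Gradient magnitude |∇z| = √(a² + b²) = √(0.01970 + 0.00041) = 0.14181.
True dip = arctan(0.14181) = 8.1°, dipping toward W (azimuth ≈ 262°).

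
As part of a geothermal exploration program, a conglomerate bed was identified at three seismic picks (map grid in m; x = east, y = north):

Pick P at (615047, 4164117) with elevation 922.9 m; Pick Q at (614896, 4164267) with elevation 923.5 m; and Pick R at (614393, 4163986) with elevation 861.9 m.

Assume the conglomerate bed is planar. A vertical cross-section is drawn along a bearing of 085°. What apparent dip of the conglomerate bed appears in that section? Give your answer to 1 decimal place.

4.8°

Two edge vectors: Pick P→Pick Q = (-151, 150, 0.6), Pick P→Pick R = (-654, -131, -61).
Normal n = (Pick P→Pick Q) × (Pick P→Pick R) = (-9071.4, -9603.4, 117881).
So ∂z/∂x = −n_x/n_z = 0.07695 and ∂z/∂y = −n_y/n_z = 0.08147.
Unit vector along 085° is (sin 85°, cos 85°) = (0.9962, 0.0872).
Slope in that direction = a·(0.9962) + b·(0.0872) = 0.08376.
Apparent dip = arctan|0.08376| = 4.8° (true dip is 6.4°, so apparent ≤ true as expected).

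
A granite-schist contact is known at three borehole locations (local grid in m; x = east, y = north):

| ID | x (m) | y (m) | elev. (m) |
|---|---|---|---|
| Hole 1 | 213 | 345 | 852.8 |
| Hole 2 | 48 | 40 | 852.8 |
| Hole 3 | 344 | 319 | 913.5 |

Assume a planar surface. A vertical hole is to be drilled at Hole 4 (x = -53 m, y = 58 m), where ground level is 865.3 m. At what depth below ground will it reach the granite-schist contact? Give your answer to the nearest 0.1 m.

58.8 m

Two edge vectors: Hole 1→Hole 2 = (-165, -305, 0), Hole 1→Hole 3 = (131, -26, 60.7).
Normal n = (Hole 1→Hole 2) × (Hole 1→Hole 3) = (-18513.5, 10015.5, 44245).
So ∂z/∂x = −n_x/n_z = 0.41843 and ∂z/∂y = −n_y/n_z = −0.22636.
Intercept c from Hole 1: 852.8 − 89.13 + 78.10 = 841.77.
At (-53, 58): z_contact = −22.18 − 13.13 + 841.77 = 806.46 m.
Depth below ground = 865.3 − 806.46 = 58.8 m.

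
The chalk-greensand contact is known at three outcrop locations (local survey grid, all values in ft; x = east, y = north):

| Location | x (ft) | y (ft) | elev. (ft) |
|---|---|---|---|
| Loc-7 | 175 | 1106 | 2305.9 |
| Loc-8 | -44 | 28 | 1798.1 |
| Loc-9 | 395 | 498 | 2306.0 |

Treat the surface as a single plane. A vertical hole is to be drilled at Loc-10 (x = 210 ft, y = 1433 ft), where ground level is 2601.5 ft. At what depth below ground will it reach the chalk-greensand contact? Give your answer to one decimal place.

Two edge vectors: Loc-7→Loc-8 = (-219, -1078, -507.8), Loc-7→Loc-9 = (220, -608, 0.1).
Normal n = (Loc-7→Loc-8) × (Loc-7→Loc-9) = (-308850.2, -111694.1, 370312).
So ∂z/∂x = −n_x/n_z = 0.834027 and ∂z/∂y = −n_y/n_z = 0.301622.
Intercept c from Loc-7: 2305.9 − 145.95 − 333.59 = 1826.35.
At (210, 1433): z_contact = 175.15 + 432.22 + 1826.35 = 2433.72 ft.
Depth below ground = 2601.5 − 2433.72 = 167.8 ft.

167.8 ft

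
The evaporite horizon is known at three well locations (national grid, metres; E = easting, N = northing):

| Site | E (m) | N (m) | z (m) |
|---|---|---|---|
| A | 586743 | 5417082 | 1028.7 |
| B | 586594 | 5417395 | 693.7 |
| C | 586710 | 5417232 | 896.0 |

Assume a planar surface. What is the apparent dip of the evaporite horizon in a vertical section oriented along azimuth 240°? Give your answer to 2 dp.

14.86°

Two edge vectors: A→B = (-149, 313, -335), A→C = (-33, 150, -132.7).
Normal n = (A→B) × (A→C) = (8714.9, -8717.3, -12021).
So ∂z/∂E = −n_x/n_z = 0.72497 and ∂z/∂N = −n_y/n_z = −0.72517.
Unit vector along 240° is (sin 240°, cos 240°) = (-0.8660, -0.5000).
Slope in that direction = a·(-0.8660) + b·(-0.5000) = −0.26526.
Apparent dip = arctan|0.26526| = 14.86° (true dip is 45.7°, so apparent ≤ true as expected).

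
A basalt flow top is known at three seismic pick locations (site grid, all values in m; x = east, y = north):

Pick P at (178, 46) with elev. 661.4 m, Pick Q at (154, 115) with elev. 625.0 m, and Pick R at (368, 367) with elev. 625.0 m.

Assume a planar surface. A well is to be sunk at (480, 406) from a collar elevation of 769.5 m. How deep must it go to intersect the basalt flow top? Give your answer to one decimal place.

Two edge vectors: Pick P→Pick Q = (-24, 69, -36.4), Pick P→Pick R = (190, 321, -36.4).
Normal n = (Pick P→Pick Q) × (Pick P→Pick R) = (9172.8, -7789.6, -20814).
So ∂z/∂x = −n_x/n_z = 0.44070 and ∂z/∂y = −n_y/n_z = −0.37425.
Intercept c from Pick P: 661.4 − 78.45 + 17.22 = 600.17.
At (480, 406): z_contact = 211.54 − 151.94 + 600.17 = 659.76 m.
Depth below ground = 769.5 − 659.76 = 109.7 m.

109.7 m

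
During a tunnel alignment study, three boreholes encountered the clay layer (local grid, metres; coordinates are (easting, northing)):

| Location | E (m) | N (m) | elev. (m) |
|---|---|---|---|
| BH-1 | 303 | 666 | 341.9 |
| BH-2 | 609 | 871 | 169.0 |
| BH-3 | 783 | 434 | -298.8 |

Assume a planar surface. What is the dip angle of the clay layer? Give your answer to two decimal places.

50.48°

Two edge vectors: BH-1→BH-2 = (306, 205, -172.9), BH-1→BH-3 = (480, -232, -640.7).
Normal n = (BH-1→BH-2) × (BH-1→BH-3) = (-171456.3, 113062.2, -169392).
So ∂z/∂E = −n_x/n_z = −1.01219 and ∂z/∂N = −n_y/n_z = 0.66746.
Gradient magnitude |∇z| = √(a² + b²) = √(1.02452 + 0.44550) = 1.21245.
True dip = arctan(1.21245) = 50.48°, dipping toward ESE (azimuth ≈ 123°).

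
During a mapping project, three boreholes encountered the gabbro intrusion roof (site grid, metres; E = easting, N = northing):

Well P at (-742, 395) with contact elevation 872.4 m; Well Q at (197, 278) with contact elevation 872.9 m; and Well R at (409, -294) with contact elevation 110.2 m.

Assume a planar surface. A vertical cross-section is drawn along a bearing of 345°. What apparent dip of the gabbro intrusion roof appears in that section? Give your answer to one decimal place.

Let the plane be z = a·E + b·N + c.
Well Q−Well P: 939a − 117b = 0.5;  Well R−Well P: 1151a − 689b = −762.2.
Solving gives a = 0.17474, b = 1.39816.
Unit vector along 345° is (sin 345°, cos 345°) = (-0.2588, 0.9659).
Slope in that direction = a·(-0.2588) + b·(0.9659) = 1.30529.
Apparent dip = arctan|1.30529| = 52.5° (true dip is 54.6°, so apparent ≤ true as expected).

52.5°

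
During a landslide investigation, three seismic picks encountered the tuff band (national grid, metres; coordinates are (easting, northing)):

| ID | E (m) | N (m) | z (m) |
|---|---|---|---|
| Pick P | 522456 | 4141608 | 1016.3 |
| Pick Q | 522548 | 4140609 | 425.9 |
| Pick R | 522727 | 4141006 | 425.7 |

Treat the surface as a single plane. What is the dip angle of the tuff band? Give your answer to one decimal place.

Let the plane be z = a·E + b·N + c.
Pick Q−Pick P: 92a − 999b = −590.4;  Pick R−Pick P: 271a − 602b = −590.6.
Solving gives a = −1.08936, b = 0.49067.
Gradient magnitude |∇z| = √(a² + b²) = √(1.18671 + 0.24076) = 1.19477.
True dip = arctan(1.19477) = 50.1°, dipping toward ESE (azimuth ≈ 114°).

50.1°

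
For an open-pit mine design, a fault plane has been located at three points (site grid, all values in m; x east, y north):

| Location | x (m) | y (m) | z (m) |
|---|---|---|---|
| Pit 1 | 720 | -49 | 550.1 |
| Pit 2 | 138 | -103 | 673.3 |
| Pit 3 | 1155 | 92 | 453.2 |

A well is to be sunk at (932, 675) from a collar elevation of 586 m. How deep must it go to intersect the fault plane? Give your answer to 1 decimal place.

Let the plane be z = a·x + b·y + c.
Pit 2−Pit 1: −582a − 54b = 123.2;  Pit 3−Pit 1: 435a + 141b = −96.9.
Solving gives a = −0.207242, b = −0.047869.
Then c = 550.1 − a·720 − b·-49 = 696.97.
At (932, 675): z_contact = −193.15 − 32.31 + 696.97 = 471.51 m.
Depth below ground = 586 − 471.51 = 114.5 m.

114.5 m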